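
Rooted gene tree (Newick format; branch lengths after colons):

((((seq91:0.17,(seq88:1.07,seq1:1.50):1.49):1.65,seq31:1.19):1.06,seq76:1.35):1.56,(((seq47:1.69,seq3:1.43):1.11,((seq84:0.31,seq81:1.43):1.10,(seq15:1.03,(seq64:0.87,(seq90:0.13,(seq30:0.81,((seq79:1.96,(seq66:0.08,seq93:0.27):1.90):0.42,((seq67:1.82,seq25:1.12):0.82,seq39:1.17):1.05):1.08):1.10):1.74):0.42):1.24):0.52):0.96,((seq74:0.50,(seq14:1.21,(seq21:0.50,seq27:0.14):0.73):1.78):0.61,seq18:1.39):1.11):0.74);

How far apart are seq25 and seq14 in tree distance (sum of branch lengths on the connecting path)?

The path runs seq25 → … → MRCA → … → seq14; the MRCA is the node subtending (((seq47,seq3),((seq84,seq81),(seq15,(seq64,(seq90,(seq30,((seq79,(seq66,seq93)),((seq67,seq25),seq39)))))))),((seq74,(seq14,(seq21,seq27))),seq18)).
Branch lengths along that path: 1.12 + 0.82 + 1.05 + 1.08 + 1.10 + 1.74 + 0.42 + 1.24 + 0.52 + 0.96 + 1.11 + 0.61 + 1.78 + 1.21 = 14.76.

14.76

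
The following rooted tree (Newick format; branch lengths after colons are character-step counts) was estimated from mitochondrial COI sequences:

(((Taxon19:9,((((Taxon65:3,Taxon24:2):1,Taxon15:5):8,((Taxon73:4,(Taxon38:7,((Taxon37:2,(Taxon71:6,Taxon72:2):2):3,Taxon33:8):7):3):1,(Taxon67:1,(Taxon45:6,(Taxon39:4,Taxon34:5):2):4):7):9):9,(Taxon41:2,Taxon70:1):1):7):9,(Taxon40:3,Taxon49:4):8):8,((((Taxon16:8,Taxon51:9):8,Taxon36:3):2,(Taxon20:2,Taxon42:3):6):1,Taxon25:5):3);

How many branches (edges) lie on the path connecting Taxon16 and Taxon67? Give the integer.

The MRCA of Taxon16 and Taxon67 is the root of the tree.
From Taxon16 up to that node: 5 branches. From Taxon67 up to the same node: 7 branches. Total: 5 + 7 = 12.

12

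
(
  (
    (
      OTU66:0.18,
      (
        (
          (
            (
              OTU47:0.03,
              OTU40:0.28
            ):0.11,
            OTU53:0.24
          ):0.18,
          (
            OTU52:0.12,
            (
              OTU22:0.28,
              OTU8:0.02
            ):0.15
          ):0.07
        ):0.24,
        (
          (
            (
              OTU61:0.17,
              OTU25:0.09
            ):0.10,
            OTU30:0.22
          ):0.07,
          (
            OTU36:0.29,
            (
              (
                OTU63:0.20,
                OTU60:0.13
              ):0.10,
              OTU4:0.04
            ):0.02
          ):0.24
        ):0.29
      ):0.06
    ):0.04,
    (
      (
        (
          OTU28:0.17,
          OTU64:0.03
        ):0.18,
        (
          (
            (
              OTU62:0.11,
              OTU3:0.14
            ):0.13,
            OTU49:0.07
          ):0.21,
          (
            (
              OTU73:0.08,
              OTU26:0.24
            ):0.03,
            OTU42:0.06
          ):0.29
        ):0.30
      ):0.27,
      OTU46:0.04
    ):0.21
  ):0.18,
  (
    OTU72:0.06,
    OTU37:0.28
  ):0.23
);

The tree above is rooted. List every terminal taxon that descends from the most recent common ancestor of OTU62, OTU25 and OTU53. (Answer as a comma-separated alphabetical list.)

OTU22, OTU25, OTU26, OTU28, OTU3, OTU30, OTU36, OTU4, OTU40, OTU42, OTU46, OTU47, OTU49, OTU52, OTU53, OTU60, OTU61, OTU62, OTU63, OTU64, OTU66, OTU73, OTU8

Tracing OTU62: it sits inside (OTU62,OTU3).
Tracing OTU25: it sits inside (OTU61,OTU25).
Tracing OTU53: it sits inside ((OTU47,OTU40),OTU53).
The smallest clade enclosing all 3 is ((OTU66,((((OTU47,OTU40),OTU53),(OTU52,(OTU22,OTU8))),(((OTU61,OTU25),OTU30),(OTU36,((OTU63,OTU60),OTU4))))),(((OTU28,OTU64),(((OTU62,OTU3),OTU49),((OTU73,OTU26),OTU42))),OTU46)); the answer is its 23 terminal taxa in alphabetical order.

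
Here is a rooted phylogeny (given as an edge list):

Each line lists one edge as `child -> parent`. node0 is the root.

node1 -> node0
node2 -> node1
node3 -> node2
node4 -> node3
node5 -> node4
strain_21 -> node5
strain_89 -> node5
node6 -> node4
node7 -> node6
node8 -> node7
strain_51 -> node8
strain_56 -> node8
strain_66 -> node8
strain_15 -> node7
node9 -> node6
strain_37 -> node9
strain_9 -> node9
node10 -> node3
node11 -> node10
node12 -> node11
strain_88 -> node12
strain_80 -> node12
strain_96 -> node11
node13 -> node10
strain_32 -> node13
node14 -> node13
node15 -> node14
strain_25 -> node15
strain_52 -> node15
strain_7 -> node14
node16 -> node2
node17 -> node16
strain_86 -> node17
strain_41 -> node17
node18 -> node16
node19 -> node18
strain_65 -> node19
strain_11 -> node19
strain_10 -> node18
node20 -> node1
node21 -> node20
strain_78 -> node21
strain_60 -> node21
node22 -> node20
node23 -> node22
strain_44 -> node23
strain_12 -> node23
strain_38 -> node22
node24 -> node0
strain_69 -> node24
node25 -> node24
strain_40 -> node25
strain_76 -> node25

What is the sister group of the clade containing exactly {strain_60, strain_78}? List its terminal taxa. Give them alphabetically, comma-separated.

The clade containing exactly {strain_60, strain_78} attaches to the tree at the node subtending ((strain_78,strain_60),((strain_44,strain_12),strain_38)).
The other lineage descending from that same node — the sister group — is ((strain_44,strain_12),strain_38); its 3 tips in alphabetical order are the answer.

strain_12, strain_38, strain_44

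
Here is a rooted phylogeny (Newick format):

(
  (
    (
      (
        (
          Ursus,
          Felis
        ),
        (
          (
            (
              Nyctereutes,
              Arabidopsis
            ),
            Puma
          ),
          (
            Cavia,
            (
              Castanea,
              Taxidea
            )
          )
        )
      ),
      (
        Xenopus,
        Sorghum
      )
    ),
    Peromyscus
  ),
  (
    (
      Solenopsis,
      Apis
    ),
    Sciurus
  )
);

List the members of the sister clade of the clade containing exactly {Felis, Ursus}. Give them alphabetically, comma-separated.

Arabidopsis, Castanea, Cavia, Nyctereutes, Puma, Taxidea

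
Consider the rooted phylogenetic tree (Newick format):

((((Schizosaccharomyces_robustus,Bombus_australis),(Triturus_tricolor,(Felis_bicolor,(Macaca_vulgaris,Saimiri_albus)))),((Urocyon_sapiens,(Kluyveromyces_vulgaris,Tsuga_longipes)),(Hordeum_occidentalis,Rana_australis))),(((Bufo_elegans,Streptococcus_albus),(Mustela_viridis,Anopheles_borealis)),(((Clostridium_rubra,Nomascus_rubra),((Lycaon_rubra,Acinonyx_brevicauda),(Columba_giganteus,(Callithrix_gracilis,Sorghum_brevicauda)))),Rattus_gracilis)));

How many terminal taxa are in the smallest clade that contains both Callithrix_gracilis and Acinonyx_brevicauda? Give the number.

5

The MRCA of Callithrix_gracilis and Acinonyx_brevicauda is the node subtending ((Lycaon_rubra,Acinonyx_brevicauda),(Columba_giganteus,(Callithrix_gracilis,Sorghum_brevicauda))).
That clade contains 5 terminal taxa: Acinonyx_brevicauda, Callithrix_gracilis, Columba_giganteus, Lycaon_rubra, Sorghum_brevicauda.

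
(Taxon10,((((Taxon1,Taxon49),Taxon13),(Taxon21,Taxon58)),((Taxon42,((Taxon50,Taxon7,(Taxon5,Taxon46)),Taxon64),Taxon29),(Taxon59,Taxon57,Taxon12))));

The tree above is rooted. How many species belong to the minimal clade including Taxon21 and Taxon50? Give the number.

15

The MRCA of Taxon21 and Taxon50 is the node subtending ((((Taxon1,Taxon49),Taxon13),(Taxon21,Taxon58)),((Taxon42,((Taxon50,Taxon7,(Taxon5,Taxon46)),Taxon64),Taxon29),(Taxon59,Taxon57,Taxon12))).
That clade contains 15 terminal taxa: Taxon1, Taxon12, Taxon13, Taxon21, Taxon29, Taxon42, Taxon46, Taxon49, Taxon5, Taxon50, Taxon57, Taxon58, Taxon59, Taxon64, Taxon7.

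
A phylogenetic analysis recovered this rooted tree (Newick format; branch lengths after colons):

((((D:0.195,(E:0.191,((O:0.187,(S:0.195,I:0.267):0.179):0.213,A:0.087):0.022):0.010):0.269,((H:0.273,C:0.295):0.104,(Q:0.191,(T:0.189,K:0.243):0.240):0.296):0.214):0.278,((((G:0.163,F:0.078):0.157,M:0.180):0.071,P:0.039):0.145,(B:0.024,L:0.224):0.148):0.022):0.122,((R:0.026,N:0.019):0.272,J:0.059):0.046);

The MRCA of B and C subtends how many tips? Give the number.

The MRCA of B and C is the node subtending (((D,(E,((O,(S,I)),A))),((H,C),(Q,(T,K)))),((((G,F),M),P),(B,L))).
That clade contains 17 terminal taxa: A, B, C, D, E, F, G, H, I, K, L, M, O, P, Q, S, T.

17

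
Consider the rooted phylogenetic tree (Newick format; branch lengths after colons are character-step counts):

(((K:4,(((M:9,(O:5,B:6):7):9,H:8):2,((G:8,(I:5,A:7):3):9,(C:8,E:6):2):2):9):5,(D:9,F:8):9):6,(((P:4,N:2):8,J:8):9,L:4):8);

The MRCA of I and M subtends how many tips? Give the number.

The MRCA of I and M is the node subtending (((M,(O,B)),H),((G,(I,A)),(C,E))).
That clade contains 9 terminal taxa: A, B, C, E, G, H, I, M, O.

9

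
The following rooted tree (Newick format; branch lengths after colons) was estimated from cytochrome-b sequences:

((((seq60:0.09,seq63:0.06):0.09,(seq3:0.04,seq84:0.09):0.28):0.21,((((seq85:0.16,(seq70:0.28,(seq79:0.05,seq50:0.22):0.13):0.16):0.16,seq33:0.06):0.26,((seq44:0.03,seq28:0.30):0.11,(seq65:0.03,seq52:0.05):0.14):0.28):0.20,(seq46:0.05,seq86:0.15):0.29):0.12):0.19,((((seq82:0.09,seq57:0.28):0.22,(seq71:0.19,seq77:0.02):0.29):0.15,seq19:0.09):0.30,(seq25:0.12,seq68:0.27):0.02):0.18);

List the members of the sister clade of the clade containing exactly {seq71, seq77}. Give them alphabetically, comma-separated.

seq57, seq82

The clade containing exactly {seq71, seq77} attaches to the tree at the node subtending ((seq82,seq57),(seq71,seq77)).
The other lineage descending from that same node — the sister group — is (seq82,seq57); its 2 tips in alphabetical order are the answer.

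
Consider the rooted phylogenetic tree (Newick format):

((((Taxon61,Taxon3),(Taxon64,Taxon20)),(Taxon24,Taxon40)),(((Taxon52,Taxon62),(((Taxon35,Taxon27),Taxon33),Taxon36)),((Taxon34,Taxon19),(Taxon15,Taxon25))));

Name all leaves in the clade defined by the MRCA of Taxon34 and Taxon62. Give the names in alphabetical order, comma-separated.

Tracing Taxon34: it sits inside (Taxon34,Taxon19).
Tracing Taxon62: it sits inside (Taxon52,Taxon62).
The smallest clade enclosing both is (((Taxon52,Taxon62),(((Taxon35,Taxon27),Taxon33),Taxon36)),((Taxon34,Taxon19),(Taxon15,Taxon25))); the answer is its 10 terminal taxa in alphabetical order.

Taxon15, Taxon19, Taxon25, Taxon27, Taxon33, Taxon34, Taxon35, Taxon36, Taxon52, Taxon62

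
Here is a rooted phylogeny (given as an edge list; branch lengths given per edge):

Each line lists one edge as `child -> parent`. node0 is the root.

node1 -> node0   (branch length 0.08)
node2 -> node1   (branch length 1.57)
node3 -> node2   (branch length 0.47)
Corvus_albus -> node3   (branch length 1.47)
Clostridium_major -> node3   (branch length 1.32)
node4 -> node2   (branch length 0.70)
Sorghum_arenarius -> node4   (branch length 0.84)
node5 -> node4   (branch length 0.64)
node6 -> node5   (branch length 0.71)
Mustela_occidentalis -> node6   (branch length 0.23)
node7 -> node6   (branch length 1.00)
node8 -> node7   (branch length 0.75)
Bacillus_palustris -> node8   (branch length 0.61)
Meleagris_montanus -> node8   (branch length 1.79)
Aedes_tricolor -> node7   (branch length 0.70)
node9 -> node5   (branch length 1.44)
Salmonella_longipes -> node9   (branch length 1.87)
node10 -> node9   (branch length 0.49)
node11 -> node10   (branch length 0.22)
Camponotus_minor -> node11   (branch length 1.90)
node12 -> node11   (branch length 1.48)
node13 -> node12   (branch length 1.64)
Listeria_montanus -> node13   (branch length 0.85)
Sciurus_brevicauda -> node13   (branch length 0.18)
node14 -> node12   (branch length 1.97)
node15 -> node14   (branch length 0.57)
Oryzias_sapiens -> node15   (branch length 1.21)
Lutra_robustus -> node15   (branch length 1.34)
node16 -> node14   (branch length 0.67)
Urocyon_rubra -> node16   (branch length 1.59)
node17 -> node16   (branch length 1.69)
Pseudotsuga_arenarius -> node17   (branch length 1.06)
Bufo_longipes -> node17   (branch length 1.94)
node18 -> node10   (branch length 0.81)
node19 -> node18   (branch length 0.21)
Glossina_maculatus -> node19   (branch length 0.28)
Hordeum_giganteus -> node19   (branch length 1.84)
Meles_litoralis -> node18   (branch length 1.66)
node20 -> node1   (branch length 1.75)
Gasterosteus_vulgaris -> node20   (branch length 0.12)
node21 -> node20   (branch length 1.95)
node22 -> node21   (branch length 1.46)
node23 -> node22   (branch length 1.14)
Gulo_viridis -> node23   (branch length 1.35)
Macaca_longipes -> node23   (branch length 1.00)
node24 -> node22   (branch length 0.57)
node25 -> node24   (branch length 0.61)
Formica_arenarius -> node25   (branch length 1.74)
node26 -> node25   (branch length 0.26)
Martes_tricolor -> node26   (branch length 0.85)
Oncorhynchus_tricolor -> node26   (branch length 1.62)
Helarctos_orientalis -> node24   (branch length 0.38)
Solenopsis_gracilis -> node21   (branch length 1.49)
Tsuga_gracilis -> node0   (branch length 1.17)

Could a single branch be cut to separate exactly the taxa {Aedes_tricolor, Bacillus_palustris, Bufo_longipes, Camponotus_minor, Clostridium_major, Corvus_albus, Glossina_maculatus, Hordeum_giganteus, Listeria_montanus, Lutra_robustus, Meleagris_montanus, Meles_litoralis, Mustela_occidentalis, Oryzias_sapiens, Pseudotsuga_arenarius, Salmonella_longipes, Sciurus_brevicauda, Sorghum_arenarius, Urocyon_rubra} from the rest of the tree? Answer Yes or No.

Yes

The most recent common ancestor of these taxa subtends ((Corvus_albus,Clostridium_major),(Sorghum_arenarius,((Mustela_occidentalis,((Bacillus_palustris,Meleagris_montanus),Aedes_tricolor)),(Salmonella_longipes,((Camponotus_minor,((Listeria_montanus,Sciurus_brevicauda),((Oryzias_sapiens,Lutra_robustus),(Urocyon_rubra,(Pseudotsuga_arenarius,Bufo_longipes))))),((Glossina_maculatus,Hordeum_giganteus),Meles_litoralis)))))).
That clade has exactly 19 tips — every listed taxon and nothing else — so the group is monophyletic.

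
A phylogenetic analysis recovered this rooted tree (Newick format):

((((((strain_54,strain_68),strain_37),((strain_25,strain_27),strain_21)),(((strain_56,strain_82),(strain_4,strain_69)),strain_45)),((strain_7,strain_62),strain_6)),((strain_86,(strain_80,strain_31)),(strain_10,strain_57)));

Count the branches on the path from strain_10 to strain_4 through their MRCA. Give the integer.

9

The MRCA of strain_10 and strain_4 is the root of the tree.
From strain_10 up to that node: 3 branches. From strain_4 up to the same node: 6 branches. Total: 3 + 6 = 9.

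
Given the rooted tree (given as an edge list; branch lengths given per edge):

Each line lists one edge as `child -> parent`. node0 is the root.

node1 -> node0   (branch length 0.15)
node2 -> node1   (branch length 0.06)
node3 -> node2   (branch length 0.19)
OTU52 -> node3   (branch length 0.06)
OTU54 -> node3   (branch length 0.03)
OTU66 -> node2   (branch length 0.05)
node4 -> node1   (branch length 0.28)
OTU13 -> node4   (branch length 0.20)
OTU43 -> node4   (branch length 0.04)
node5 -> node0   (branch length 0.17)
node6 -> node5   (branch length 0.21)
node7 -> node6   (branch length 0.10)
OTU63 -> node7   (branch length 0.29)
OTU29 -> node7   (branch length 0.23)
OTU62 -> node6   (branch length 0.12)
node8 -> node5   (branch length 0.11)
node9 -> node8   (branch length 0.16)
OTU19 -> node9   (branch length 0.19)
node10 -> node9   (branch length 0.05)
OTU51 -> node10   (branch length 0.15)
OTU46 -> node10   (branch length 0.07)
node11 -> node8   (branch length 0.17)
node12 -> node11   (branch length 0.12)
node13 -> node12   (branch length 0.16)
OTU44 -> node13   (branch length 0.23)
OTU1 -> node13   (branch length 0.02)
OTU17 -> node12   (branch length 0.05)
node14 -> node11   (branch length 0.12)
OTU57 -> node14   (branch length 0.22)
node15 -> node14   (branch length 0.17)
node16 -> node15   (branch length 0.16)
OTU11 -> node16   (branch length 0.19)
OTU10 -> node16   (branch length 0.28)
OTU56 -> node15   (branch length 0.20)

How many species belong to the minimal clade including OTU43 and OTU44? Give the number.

18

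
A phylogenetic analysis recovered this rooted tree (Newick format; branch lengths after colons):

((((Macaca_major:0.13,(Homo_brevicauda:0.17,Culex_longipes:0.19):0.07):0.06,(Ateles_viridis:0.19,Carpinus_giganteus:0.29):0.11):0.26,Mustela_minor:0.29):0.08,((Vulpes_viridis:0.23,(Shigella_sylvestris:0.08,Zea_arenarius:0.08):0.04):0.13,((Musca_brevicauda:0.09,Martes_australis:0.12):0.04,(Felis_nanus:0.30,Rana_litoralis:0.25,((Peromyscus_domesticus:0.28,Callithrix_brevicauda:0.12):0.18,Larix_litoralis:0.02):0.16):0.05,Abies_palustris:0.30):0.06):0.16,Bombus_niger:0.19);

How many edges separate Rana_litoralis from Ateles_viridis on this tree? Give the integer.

The MRCA of Rana_litoralis and Ateles_viridis is the root of the tree.
From Rana_litoralis up to that node: 4 branches. From Ateles_viridis up to the same node: 4 branches. Total: 4 + 4 = 8.

8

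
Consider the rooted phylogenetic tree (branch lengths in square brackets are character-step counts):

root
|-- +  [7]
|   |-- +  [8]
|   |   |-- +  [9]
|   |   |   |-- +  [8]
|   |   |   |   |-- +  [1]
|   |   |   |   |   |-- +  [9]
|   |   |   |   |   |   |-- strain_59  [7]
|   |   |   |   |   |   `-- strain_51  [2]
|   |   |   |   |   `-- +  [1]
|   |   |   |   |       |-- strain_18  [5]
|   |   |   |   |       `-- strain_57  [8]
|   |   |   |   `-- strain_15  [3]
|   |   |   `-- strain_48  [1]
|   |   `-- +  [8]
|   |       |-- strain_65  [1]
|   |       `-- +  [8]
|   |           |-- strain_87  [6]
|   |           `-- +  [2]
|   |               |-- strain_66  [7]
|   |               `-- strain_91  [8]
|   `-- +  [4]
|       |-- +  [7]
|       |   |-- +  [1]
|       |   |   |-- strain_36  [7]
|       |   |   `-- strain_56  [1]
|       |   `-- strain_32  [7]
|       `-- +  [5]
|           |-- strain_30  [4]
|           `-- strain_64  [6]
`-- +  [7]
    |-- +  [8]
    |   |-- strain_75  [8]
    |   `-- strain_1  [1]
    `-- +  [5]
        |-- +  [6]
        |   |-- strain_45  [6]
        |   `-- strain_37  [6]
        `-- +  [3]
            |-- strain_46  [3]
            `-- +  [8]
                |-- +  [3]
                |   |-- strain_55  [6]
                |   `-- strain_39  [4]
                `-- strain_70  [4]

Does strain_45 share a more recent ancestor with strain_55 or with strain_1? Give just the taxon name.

strain_55

The MRCA of strain_45 and strain_55 subtends ((strain_45,strain_37),(strain_46,((strain_55,strain_39),strain_70))) (6 taxa).
The MRCA of strain_45 and strain_1 subtends ((strain_75,strain_1),((strain_45,strain_37),(strain_46,((strain_55,strain_39),strain_70)))) (8 taxa).
The first is nested inside the second, so strain_45 shares a more recent common ancestor with strain_55.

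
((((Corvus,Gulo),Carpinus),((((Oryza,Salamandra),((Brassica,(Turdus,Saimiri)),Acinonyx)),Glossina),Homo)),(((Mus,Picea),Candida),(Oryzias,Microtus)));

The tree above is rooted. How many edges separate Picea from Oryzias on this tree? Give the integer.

5

The MRCA of Picea and Oryzias is the node subtending (((Mus,Picea),Candida),(Oryzias,Microtus)).
From Picea up to that node: 3 branches. From Oryzias up to the same node: 2 branches. Total: 3 + 2 = 5.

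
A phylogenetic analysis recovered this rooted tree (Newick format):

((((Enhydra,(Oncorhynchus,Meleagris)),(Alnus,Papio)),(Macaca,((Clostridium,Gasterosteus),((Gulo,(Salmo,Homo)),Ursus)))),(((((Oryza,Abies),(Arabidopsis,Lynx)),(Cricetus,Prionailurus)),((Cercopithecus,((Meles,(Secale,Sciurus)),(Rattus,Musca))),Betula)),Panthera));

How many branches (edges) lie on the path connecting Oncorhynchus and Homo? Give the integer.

10

The MRCA of Oncorhynchus and Homo is the node subtending (((Enhydra,(Oncorhynchus,Meleagris)),(Alnus,Papio)),(Macaca,((Clostridium,Gasterosteus),((Gulo,(Salmo,Homo)),Ursus)))).
From Oncorhynchus up to that node: 4 branches. From Homo up to the same node: 6 branches. Total: 4 + 6 = 10.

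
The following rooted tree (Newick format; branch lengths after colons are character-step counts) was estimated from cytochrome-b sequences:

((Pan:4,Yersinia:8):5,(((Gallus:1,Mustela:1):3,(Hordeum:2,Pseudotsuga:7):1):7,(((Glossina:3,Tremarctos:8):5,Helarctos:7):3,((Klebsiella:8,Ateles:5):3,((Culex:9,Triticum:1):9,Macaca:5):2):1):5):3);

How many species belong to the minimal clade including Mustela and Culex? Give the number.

The MRCA of Mustela and Culex is the node subtending (((Gallus,Mustela),(Hordeum,Pseudotsuga)),(((Glossina,Tremarctos),Helarctos),((Klebsiella,Ateles),((Culex,Triticum),Macaca)))).
That clade contains 12 terminal taxa: Ateles, Culex, Gallus, Glossina, Helarctos, Hordeum, Klebsiella, Macaca, Mustela, Pseudotsuga, Tremarctos, Triticum.

12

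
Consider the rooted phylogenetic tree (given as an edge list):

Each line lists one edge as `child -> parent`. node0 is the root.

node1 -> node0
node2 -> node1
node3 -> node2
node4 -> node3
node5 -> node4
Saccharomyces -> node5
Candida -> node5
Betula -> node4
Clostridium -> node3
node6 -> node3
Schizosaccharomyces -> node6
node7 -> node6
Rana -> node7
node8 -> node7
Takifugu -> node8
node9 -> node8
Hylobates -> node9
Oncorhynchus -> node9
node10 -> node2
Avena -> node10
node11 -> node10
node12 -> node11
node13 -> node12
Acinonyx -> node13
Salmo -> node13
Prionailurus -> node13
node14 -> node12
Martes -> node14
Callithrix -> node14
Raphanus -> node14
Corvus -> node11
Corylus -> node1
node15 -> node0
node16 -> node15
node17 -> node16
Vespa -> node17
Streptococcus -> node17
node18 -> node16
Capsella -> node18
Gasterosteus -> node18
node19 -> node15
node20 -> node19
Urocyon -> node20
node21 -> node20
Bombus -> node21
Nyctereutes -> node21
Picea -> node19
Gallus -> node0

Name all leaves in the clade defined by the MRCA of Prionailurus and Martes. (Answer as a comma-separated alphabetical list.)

Tracing Prionailurus: it sits inside (Acinonyx,Salmo,Prionailurus).
Tracing Martes: it sits inside (Martes,Callithrix,Raphanus).
The smallest clade enclosing both is ((Acinonyx,Salmo,Prionailurus),(Martes,Callithrix,Raphanus)); the answer is its 6 terminal taxa in alphabetical order.

Acinonyx, Callithrix, Martes, Prionailurus, Raphanus, Salmo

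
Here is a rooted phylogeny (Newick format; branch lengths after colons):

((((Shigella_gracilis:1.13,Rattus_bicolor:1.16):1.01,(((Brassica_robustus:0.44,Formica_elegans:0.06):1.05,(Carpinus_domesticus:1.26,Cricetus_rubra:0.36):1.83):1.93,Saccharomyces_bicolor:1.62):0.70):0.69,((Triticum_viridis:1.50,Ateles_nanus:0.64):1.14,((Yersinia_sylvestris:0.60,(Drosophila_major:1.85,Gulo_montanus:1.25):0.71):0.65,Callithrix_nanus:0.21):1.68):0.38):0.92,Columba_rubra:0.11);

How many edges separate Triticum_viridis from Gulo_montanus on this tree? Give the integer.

The MRCA of Triticum_viridis and Gulo_montanus is the node subtending ((Triticum_viridis,Ateles_nanus),((Yersinia_sylvestris,(Drosophila_major,Gulo_montanus)),Callithrix_nanus)).
From Triticum_viridis up to that node: 2 branches. From Gulo_montanus up to the same node: 4 branches. Total: 2 + 4 = 6.

6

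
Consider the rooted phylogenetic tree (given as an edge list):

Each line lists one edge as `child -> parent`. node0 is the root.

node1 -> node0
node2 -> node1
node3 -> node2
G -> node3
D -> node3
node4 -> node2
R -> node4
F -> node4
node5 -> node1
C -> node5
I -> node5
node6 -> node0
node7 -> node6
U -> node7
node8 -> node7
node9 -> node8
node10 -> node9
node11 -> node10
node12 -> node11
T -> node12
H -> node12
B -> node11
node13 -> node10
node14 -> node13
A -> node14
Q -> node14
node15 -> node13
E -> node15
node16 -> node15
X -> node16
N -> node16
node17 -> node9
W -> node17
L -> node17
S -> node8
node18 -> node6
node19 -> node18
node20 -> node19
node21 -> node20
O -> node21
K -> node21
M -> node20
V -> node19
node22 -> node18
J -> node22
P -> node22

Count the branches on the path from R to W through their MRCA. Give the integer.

10

The MRCA of R and W is the root of the tree.
From R up to that node: 4 branches. From W up to the same node: 6 branches. Total: 4 + 6 = 10.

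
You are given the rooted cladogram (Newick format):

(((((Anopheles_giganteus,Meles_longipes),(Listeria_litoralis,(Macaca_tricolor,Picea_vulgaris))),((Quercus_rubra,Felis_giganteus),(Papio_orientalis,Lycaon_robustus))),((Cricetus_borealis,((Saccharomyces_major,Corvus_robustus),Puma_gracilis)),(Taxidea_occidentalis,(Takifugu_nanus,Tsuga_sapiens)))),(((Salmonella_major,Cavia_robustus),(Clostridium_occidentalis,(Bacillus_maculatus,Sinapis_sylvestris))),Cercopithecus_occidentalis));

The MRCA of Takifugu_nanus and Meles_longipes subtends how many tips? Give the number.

16

The MRCA of Takifugu_nanus and Meles_longipes is the node subtending ((((Anopheles_giganteus,Meles_longipes),(Listeria_litoralis,(Macaca_tricolor,Picea_vulgaris))),((Quercus_rubra,Felis_giganteus),(Papio_orientalis,Lycaon_robustus))),((Cricetus_borealis,((Saccharomyces_major,Corvus_robustus),Puma_gracilis)),(Taxidea_occidentalis,(Takifugu_nanus,Tsuga_sapiens)))).
That clade contains 16 terminal taxa: Anopheles_giganteus, Corvus_robustus, Cricetus_borealis, Felis_giganteus, Listeria_litoralis, Lycaon_robustus, Macaca_tricolor, Meles_longipes, Papio_orientalis, Picea_vulgaris, Puma_gracilis, Quercus_rubra, Saccharomyces_major, Takifugu_nanus, Taxidea_occidentalis, Tsuga_sapiens.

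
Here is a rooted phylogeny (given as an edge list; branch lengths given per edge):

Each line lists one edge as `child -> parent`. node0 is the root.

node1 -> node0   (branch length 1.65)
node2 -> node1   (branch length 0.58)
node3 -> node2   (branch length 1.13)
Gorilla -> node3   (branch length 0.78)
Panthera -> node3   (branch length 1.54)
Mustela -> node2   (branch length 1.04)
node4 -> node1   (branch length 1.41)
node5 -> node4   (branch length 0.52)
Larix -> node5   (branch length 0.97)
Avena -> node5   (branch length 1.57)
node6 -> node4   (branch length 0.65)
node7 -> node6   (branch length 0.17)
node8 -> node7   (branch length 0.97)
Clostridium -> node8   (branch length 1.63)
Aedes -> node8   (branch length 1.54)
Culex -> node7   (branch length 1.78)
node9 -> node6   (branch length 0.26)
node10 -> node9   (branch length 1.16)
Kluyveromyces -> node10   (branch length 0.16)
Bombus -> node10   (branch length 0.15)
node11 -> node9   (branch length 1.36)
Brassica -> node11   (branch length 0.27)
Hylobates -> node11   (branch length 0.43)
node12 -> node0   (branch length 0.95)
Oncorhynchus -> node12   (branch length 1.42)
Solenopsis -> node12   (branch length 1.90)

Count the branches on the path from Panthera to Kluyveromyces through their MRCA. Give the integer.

8

The MRCA of Panthera and Kluyveromyces is the node subtending (((Gorilla,Panthera),Mustela),((Larix,Avena),(((Clostridium,Aedes),Culex),((Kluyveromyces,Bombus),(Brassica,Hylobates))))).
From Panthera up to that node: 3 branches. From Kluyveromyces up to the same node: 5 branches. Total: 3 + 5 = 8.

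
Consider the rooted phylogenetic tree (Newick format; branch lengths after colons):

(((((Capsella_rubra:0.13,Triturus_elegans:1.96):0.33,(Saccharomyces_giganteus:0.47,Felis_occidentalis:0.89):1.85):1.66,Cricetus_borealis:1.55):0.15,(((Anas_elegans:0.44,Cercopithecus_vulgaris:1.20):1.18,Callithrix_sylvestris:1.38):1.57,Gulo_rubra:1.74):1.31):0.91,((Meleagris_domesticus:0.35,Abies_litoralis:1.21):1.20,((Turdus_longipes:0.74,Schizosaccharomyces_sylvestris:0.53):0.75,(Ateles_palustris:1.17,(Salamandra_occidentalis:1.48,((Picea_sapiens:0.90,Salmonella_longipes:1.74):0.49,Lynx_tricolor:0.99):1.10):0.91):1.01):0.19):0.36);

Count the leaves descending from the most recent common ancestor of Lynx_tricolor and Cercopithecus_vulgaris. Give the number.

18

The MRCA of Lynx_tricolor and Cercopithecus_vulgaris is the root, so the clade is the entire tree.
That clade contains 18 terminal taxa: Abies_litoralis, Anas_elegans, Ateles_palustris, Callithrix_sylvestris, Capsella_rubra, Cercopithecus_vulgaris, Cricetus_borealis, Felis_occidentalis, Gulo_rubra, Lynx_tricolor, Meleagris_domesticus, Picea_sapiens, Saccharomyces_giganteus, Salamandra_occidentalis, Salmonella_longipes, Schizosaccharomyces_sylvestris, Triturus_elegans, Turdus_longipes.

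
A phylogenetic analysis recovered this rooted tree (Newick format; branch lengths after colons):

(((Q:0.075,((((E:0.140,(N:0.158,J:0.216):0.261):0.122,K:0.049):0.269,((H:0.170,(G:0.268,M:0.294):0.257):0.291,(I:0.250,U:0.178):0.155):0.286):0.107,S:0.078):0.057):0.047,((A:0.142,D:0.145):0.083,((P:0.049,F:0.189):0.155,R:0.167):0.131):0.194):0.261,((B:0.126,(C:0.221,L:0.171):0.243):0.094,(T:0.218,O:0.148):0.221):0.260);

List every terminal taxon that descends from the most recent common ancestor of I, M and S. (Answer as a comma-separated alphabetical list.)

E, G, H, I, J, K, M, N, S, U

Tracing I: it sits inside (I,U).
Tracing M: it sits inside (G,M).
Tracing S: it sits inside ((((E,(N,J)),K),((H,(G,M)),(I,U))),S).
The smallest clade enclosing all 3 is ((((E,(N,J)),K),((H,(G,M)),(I,U))),S); the answer is its 10 terminal taxa in alphabetical order.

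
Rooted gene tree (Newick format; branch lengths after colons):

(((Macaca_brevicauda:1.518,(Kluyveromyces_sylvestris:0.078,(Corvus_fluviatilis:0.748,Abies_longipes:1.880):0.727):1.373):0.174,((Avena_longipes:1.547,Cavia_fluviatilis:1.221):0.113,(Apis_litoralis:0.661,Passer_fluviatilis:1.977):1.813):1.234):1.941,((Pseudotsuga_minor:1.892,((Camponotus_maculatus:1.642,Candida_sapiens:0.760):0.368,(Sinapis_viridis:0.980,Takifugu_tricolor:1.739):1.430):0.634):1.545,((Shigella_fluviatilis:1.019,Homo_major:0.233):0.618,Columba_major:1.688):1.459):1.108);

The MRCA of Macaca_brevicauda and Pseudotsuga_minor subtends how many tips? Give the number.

16

The MRCA of Macaca_brevicauda and Pseudotsuga_minor is the root, so the clade is the entire tree.
That clade contains 16 terminal taxa: Abies_longipes, Apis_litoralis, Avena_longipes, Camponotus_maculatus, Candida_sapiens, Cavia_fluviatilis, Columba_major, Corvus_fluviatilis, Homo_major, Kluyveromyces_sylvestris, Macaca_brevicauda, Passer_fluviatilis, Pseudotsuga_minor, Shigella_fluviatilis, Sinapis_viridis, Takifugu_tricolor.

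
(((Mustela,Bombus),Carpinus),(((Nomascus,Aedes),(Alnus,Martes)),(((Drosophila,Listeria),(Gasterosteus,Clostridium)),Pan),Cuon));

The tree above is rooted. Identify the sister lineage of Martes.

Martes attaches to the tree at the node subtending (Alnus,Martes).
The other lineage descending from that same node — the sister group — is the single tip Alnus.

Alnus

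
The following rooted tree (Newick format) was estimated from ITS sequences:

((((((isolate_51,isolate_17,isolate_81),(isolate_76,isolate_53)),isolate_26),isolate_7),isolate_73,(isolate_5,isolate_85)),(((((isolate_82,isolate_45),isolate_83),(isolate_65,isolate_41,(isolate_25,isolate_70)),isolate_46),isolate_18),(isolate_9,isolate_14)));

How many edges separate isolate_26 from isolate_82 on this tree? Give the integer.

The MRCA of isolate_26 and isolate_82 is the root of the tree.
From isolate_26 up to that node: 4 branches. From isolate_82 up to the same node: 6 branches. Total: 4 + 6 = 10.

10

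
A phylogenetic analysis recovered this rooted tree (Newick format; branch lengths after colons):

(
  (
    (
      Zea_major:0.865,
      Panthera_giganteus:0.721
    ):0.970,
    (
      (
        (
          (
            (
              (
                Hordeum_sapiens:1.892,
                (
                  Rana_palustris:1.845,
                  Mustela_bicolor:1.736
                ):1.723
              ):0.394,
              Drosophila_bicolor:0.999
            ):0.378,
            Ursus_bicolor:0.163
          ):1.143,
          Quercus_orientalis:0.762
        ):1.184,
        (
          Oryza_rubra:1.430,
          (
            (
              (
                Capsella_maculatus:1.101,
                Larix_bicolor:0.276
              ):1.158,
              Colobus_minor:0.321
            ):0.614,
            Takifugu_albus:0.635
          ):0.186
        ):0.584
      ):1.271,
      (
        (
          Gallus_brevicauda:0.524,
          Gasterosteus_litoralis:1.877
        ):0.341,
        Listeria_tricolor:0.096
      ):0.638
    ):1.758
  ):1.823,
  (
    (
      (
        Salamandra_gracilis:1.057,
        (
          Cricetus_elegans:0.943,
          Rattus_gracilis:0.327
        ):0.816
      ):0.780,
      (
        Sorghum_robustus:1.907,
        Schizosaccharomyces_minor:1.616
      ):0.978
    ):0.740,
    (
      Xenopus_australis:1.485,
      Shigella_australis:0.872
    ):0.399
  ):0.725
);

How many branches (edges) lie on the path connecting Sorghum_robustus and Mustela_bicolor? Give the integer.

The MRCA of Sorghum_robustus and Mustela_bicolor is the root of the tree.
From Sorghum_robustus up to that node: 4 branches. From Mustela_bicolor up to the same node: 9 branches. Total: 4 + 9 = 13.

13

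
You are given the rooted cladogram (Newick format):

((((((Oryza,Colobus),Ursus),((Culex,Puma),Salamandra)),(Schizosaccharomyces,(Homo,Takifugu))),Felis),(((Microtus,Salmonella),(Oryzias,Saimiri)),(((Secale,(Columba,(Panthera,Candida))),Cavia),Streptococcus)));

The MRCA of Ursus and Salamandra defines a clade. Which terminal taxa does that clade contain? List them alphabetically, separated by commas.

Colobus, Culex, Oryza, Puma, Salamandra, Ursus

Tracing Ursus: it sits inside ((Oryza,Colobus),Ursus).
Tracing Salamandra: it sits inside ((Culex,Puma),Salamandra).
The smallest clade enclosing both is (((Oryza,Colobus),Ursus),((Culex,Puma),Salamandra)); the answer is its 6 terminal taxa in alphabetical order.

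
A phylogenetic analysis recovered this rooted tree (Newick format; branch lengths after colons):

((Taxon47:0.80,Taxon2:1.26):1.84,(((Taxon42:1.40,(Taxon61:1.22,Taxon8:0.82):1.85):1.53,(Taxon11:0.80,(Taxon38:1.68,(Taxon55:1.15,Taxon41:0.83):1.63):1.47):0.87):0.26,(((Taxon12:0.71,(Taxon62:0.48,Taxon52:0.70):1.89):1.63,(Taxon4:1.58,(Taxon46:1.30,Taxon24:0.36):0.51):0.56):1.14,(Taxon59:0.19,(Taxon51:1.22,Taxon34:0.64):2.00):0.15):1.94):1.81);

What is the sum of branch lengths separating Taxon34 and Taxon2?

The path runs Taxon34 → … → MRCA → … → Taxon2; the MRCA is the root of the tree.
Branch lengths along that path: 0.64 + 2.00 + 0.15 + 1.94 + 1.81 + 1.84 + 1.26 = 9.64.

9.64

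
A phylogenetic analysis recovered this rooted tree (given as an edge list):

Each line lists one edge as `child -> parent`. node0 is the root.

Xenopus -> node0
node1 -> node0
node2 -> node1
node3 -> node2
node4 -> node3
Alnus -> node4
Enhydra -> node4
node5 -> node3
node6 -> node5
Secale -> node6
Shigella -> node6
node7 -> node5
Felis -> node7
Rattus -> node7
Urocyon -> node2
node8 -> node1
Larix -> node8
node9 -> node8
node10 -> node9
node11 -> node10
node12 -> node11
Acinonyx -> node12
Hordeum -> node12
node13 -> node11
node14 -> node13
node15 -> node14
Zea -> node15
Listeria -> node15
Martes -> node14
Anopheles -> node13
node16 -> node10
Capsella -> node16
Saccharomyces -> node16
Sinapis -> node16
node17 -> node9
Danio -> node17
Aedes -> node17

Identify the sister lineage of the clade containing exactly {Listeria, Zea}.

Martes

The clade containing exactly {Listeria, Zea} attaches to the tree at the node subtending ((Zea,Listeria),Martes).
The other lineage descending from that same node — the sister group — is the single tip Martes.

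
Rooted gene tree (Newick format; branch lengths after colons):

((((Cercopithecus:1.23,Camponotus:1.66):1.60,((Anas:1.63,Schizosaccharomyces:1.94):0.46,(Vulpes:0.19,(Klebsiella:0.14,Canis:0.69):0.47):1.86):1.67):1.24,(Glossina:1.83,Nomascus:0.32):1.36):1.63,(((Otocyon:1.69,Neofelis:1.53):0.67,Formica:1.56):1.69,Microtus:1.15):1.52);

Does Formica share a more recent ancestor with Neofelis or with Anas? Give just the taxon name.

Neofelis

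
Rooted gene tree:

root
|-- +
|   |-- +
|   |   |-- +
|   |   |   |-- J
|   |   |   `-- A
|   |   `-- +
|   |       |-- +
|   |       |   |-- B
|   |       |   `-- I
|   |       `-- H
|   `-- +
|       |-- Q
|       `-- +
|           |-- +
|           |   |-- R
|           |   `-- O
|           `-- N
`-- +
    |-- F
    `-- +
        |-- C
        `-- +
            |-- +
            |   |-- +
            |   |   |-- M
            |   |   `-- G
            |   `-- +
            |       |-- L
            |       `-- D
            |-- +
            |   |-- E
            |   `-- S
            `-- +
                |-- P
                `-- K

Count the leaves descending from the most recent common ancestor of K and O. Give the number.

19

The MRCA of K and O is the root, so the clade is the entire tree.
That clade contains 19 terminal taxa: A, B, C, D, E, F, G, H, I, J, K, L, M, N, O, P, Q, R, S.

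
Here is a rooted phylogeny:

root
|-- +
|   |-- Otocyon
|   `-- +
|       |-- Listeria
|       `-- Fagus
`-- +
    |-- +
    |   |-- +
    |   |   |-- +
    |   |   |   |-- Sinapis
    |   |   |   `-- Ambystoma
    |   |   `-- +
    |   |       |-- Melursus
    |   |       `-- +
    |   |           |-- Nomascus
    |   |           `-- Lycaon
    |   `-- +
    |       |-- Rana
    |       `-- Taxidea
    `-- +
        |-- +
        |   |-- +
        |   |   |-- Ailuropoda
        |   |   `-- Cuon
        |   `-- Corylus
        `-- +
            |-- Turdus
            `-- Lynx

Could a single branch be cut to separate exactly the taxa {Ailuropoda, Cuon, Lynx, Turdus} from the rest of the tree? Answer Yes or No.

No

The MRCA of the listed taxa subtends (((Ailuropoda,Cuon),Corylus),(Turdus,Lynx)).
That clade also contains Corylus, which is not in the proposed group, so the group is not monophyletic.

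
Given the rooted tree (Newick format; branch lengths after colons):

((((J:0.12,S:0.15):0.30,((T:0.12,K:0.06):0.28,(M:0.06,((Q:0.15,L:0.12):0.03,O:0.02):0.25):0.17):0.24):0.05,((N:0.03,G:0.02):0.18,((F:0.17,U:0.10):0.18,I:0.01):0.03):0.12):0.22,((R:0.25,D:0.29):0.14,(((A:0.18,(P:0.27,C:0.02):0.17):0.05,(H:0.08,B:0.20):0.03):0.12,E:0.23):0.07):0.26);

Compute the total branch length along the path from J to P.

The path runs J → … → MRCA → … → P; the MRCA is the root of the tree.
Branch lengths along that path: 0.12 + 0.30 + 0.05 + 0.22 + 0.26 + 0.07 + 0.12 + 0.05 + 0.17 + 0.27 = 1.63.

1.63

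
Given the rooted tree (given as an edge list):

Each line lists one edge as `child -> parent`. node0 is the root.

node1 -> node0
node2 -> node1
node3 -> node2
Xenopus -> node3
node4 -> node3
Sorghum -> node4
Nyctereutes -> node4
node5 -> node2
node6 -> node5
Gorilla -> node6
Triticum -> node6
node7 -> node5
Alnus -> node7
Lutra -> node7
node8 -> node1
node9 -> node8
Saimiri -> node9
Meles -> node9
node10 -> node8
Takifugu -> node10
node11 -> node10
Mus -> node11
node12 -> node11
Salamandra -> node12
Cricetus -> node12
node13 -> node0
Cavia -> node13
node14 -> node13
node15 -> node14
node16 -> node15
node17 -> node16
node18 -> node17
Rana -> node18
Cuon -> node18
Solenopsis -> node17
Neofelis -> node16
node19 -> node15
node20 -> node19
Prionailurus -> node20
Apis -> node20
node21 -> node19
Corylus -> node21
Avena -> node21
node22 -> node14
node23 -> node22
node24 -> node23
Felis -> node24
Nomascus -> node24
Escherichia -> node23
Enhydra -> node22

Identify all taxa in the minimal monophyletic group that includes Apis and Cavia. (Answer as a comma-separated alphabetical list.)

Apis, Avena, Cavia, Corylus, Cuon, Enhydra, Escherichia, Felis, Neofelis, Nomascus, Prionailurus, Rana, Solenopsis

Tracing Apis: it sits inside (Prionailurus,Apis).
Tracing Cavia: it sits inside (Cavia,(((((Rana,Cuon),Solenopsis),Neofelis),((Prionailurus,Apis),(Corylus,Avena))),(((Felis,Nomascus),Escherichia),Enhydra))).
The smallest clade enclosing both is (Cavia,(((((Rana,Cuon),Solenopsis),Neofelis),((Prionailurus,Apis),(Corylus,Avena))),(((Felis,Nomascus),Escherichia),Enhydra))); the answer is its 13 terminal taxa in alphabetical order.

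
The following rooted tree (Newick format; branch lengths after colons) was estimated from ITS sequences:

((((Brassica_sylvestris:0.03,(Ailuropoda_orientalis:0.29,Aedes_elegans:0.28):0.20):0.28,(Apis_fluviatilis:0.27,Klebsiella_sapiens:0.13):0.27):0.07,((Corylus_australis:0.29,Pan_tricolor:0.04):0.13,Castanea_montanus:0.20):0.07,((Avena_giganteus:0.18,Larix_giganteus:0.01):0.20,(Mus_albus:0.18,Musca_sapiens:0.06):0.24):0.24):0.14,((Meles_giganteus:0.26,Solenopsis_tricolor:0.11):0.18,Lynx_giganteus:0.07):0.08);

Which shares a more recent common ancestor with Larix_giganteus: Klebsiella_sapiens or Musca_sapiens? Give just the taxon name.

Musca_sapiens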